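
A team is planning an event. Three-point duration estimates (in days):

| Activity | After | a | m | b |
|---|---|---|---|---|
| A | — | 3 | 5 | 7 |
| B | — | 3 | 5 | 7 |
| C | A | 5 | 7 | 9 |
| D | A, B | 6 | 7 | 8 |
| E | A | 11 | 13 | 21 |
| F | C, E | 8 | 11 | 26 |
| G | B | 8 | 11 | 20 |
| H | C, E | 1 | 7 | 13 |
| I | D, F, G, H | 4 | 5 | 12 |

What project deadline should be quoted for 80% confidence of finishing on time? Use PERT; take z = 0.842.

41.2 days

te_A = (3 + 4·5 + 7)/6 = 30/6 = 5; σ²_A = ((7−3)/6)² = 0.444
te_B = (3 + 4·5 + 7)/6 = 30/6 = 5; σ²_B = ((7−3)/6)² = 0.444
te_C = (5 + 4·7 + 9)/6 = 42/6 = 7; σ²_C = ((9−5)/6)² = 0.444
te_D = (6 + 4·7 + 8)/6 = 42/6 = 7; σ²_D = ((8−6)/6)² = 0.111
te_E = (11 + 4·13 + 21)/6 = 84/6 = 14; σ²_E = ((21−11)/6)² = 2.778
te_F = (8 + 4·11 + 26)/6 = 78/6 = 13; σ²_F = ((26−8)/6)² = 9.000
te_G = (8 + 4·11 + 20)/6 = 72/6 = 12; σ²_G = ((20−8)/6)² = 4.000
te_H = (1 + 4·7 + 13)/6 = 42/6 = 7; σ²_H = ((13−1)/6)² = 4.000
te_I = (4 + 4·5 + 12)/6 = 36/6 = 6; σ²_I = ((12−4)/6)² = 1.778

Forward pass:
ES_A = 0; EF_A = 5
ES_B = 0; EF_B = 5
ES_C = 5; EF_C = 5+7 = 12
ES_D = max(EF_A=5, EF_B=5) = 5; EF_D = 5+7 = 12
ES_E = 5; EF_E = 5+14 = 19
ES_F = max(EF_C=12, EF_E=19) = 19; EF_F = 19+13 = 32
ES_G = 5; EF_G = 5+12 = 17
ES_H = max(EF_C=12, EF_E=19) = 19; EF_H = 19+7 = 26
ES_I = max(EF_D=12, EF_F=32, EF_G=17, EF_H=26) = 32; EF_I = 32+6 = 38
Expected project duration μ = 38 days. Critical path: A → E → F → I.

Variance along critical path = 0.444 + 2.778 + 9.000 + 1.778 = 14.000; σ = 3.742 days.
D = μ + z·σ = 38 + 0.842·3.742 = 41.2 days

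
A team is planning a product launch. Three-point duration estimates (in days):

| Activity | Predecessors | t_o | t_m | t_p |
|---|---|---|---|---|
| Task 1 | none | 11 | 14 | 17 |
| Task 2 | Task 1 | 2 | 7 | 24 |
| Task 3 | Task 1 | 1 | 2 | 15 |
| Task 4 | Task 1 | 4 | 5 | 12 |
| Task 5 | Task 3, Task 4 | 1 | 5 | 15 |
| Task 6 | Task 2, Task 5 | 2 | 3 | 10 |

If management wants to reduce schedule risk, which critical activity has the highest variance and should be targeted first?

te_Task 1 = (11 + 4·14 + 17)/6 = 84/6 = 14; σ²_Task 1 = ((17−11)/6)² = 1.000
te_Task 2 = (2 + 4·7 + 24)/6 = 54/6 = 9; σ²_Task 2 = ((24−2)/6)² = 13.444
te_Task 3 = (1 + 4·2 + 15)/6 = 24/6 = 4; σ²_Task 3 = ((15−1)/6)² = 5.444
te_Task 4 = (4 + 4·5 + 12)/6 = 36/6 = 6; σ²_Task 4 = ((12−4)/6)² = 1.778
te_Task 5 = (1 + 4·5 + 15)/6 = 36/6 = 6; σ²_Task 5 = ((15−1)/6)² = 5.444
te_Task 6 = (2 + 4·3 + 10)/6 = 24/6 = 4; σ²_Task 6 = ((10−2)/6)² = 1.778

Forward pass:
ES_Task 1 = 0; EF_Task 1 = 14
ES_Task 2 = 14; EF_Task 2 = 14+9 = 23
ES_Task 3 = 14; EF_Task 3 = 14+4 = 18
ES_Task 4 = 14; EF_Task 4 = 14+6 = 20
ES_Task 5 = max(EF_Task 3=18, EF_Task 4=20) = 20; EF_Task 5 = 20+6 = 26
ES_Task 6 = max(EF_Task 2=23, EF_Task 5=26) = 26; EF_Task 6 = 26+4 = 30
Expected project duration μ = 30 days. Critical path: Task 1 → Task 4 → Task 5 → Task 6.

Variances on critical path: σ²_Task 1=1.000, σ²_Task 4=1.778, σ²_Task 5=5.444, σ²_Task 6=1.778.
Largest is σ²_Task 5 = 5.444.

Task 5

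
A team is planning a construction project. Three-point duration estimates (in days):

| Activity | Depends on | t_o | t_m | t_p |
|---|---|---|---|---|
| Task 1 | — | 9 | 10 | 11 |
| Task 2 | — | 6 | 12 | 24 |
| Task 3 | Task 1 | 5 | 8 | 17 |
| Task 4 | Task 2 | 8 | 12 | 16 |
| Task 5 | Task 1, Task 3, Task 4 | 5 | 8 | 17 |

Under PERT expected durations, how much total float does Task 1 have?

6 days

te_Task 1 = (9 + 4·10 + 11)/6 = 60/6 = 10
te_Task 2 = (6 + 4·12 + 24)/6 = 78/6 = 13
te_Task 3 = (5 + 4·8 + 17)/6 = 54/6 = 9
te_Task 4 = (8 + 4·12 + 16)/6 = 72/6 = 12
te_Task 5 = (5 + 4·8 + 17)/6 = 54/6 = 9

Forward pass:
ES_Task 1 = 0; EF_Task 1 = 10
ES_Task 2 = 0; EF_Task 2 = 13
ES_Task 3 = 10; EF_Task 3 = 10+9 = 19
ES_Task 4 = 13; EF_Task 4 = 13+12 = 25
ES_Task 5 = max(EF_Task 1=10, EF_Task 3=19, EF_Task 4=25) = 25; EF_Task 5 = 25+9 = 34
Expected project duration μ = 34 days. Critical path: Task 2 → Task 4 → Task 5.

Backward pass:
LF_Task 5 = 34; LS_Task 5 = 34−9 = 25
LF_Task 4 = LS_Task 5 = 25; LS_Task 4 = 25−12 = 13
LF_Task 3 = LS_Task 5 = 25; LS_Task 3 = 25−9 = 16
LF_Task 2 = LS_Task 4 = 13; LS_Task 2 = 13−13 = 0
LF_Task 1 = min(LS_Task 3=16, LS_Task 5=25) = 16; LS_Task 1 = 16−10 = 6
Slack_Task 1 = LS_Task 1 − ES_Task 1 = 6 − 0 = 6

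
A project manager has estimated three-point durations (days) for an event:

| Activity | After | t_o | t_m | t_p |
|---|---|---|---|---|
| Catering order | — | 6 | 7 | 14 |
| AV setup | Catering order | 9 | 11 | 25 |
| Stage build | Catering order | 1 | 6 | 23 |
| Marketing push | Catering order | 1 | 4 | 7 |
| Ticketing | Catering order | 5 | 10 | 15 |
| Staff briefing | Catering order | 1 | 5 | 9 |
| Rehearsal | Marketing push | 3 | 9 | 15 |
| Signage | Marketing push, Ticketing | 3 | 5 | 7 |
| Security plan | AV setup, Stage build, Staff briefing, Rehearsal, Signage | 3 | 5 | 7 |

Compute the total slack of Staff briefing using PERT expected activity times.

10 days

te_Catering order = (6 + 4·7 + 14)/6 = 48/6 = 8
te_AV setup = (9 + 4·11 + 25)/6 = 78/6 = 13
te_Stage build = (1 + 4·6 + 23)/6 = 48/6 = 8
te_Marketing push = (1 + 4·4 + 7)/6 = 24/6 = 4
te_Ticketing = (5 + 4·10 + 15)/6 = 60/6 = 10
te_Staff briefing = (1 + 4·5 + 9)/6 = 30/6 = 5
te_Rehearsal = (3 + 4·9 + 15)/6 = 54/6 = 9
te_Signage = (3 + 4·5 + 7)/6 = 30/6 = 5
te_Security plan = (3 + 4·5 + 7)/6 = 30/6 = 5

Forward pass:
ES_Catering order = 0; EF_Catering order = 8
ES_AV setup = 8; EF_AV setup = 8+13 = 21
ES_Stage build = 8; EF_Stage build = 8+8 = 16
ES_Marketing push = 8; EF_Marketing push = 8+4 = 12
ES_Ticketing = 8; EF_Ticketing = 8+10 = 18
ES_Staff briefing = 8; EF_Staff briefing = 8+5 = 13
ES_Rehearsal = 12; EF_Rehearsal = 12+9 = 21
ES_Signage = max(EF_Marketing push=12, EF_Ticketing=18) = 18; EF_Signage = 18+5 = 23
ES_Security plan = max(EF_AV setup=21, EF_Stage build=16, EF_Staff briefing=13, EF_Rehearsal=21, EF_Signage=23) = 23; EF_Security plan = 23+5 = 28
Expected project duration μ = 28 days. Critical path: Catering order → Ticketing → Signage → Security plan.

Backward pass:
LF_Security plan = 28; LS_Security plan = 28−5 = 23
LF_Signage = LS_Security plan = 23; LS_Signage = 23−5 = 18
LF_Rehearsal = LS_Security plan = 23; LS_Rehearsal = 23−9 = 14
LF_Staff briefing = LS_Security plan = 23; LS_Staff briefing = 23−5 = 18
LF_Ticketing = LS_Signage = 18; LS_Ticketing = 18−10 = 8
LF_Marketing push = min(LS_Rehearsal=14, LS_Signage=18) = 14; LS_Marketing push = 14−4 = 10
LF_Stage build = LS_Security plan = 23; LS_Stage build = 23−8 = 15
LF_AV setup = LS_Security plan = 23; LS_AV setup = 23−13 = 10
LF_Catering order = min(LS_AV setup=10, LS_Stage build=15, LS_Marketing push=10, LS_Ticketing=8, LS_Staff briefing=18) = 8; LS_Catering order = 8−8 = 0
Slack_Staff briefing = LS_Staff briefing − ES_Staff briefing = 18 − 8 = 10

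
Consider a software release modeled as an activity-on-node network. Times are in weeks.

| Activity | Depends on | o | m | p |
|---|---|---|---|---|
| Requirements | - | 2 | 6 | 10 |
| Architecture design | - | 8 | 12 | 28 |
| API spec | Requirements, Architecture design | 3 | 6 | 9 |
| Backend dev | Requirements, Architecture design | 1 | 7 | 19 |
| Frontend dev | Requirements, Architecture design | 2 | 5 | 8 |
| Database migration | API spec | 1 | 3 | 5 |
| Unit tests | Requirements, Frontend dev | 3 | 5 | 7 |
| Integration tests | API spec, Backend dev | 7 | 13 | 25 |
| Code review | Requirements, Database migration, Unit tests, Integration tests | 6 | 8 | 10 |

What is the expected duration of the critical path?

44 weeks

te_Requirements = (2 + 4·6 + 10)/6 = 36/6 = 6
te_Architecture design = (8 + 4·12 + 28)/6 = 84/6 = 14
te_API spec = (3 + 4·6 + 9)/6 = 36/6 = 6
te_Backend dev = (1 + 4·7 + 19)/6 = 48/6 = 8
te_Frontend dev = (2 + 4·5 + 8)/6 = 30/6 = 5
te_Database migration = (1 + 4·3 + 5)/6 = 18/6 = 3
te_Unit tests = (3 + 4·5 + 7)/6 = 30/6 = 5
te_Integration tests = (7 + 4·13 + 25)/6 = 84/6 = 14
te_Code review = (6 + 4·8 + 10)/6 = 48/6 = 8

Forward pass:
ES_Requirements = 0; EF_Requirements = 6
ES_Architecture design = 0; EF_Architecture design = 14
ES_API spec = max(EF_Requirements=6, EF_Architecture design=14) = 14; EF_API spec = 14+6 = 20
ES_Backend dev = max(EF_Requirements=6, EF_Architecture design=14) = 14; EF_Backend dev = 14+8 = 22
ES_Frontend dev = max(EF_Requirements=6, EF_Architecture design=14) = 14; EF_Frontend dev = 14+5 = 19
ES_Database migration = 20; EF_Database migration = 20+3 = 23
ES_Unit tests = max(EF_Requirements=6, EF_Frontend dev=19) = 19; EF_Unit tests = 19+5 = 24
ES_Integration tests = max(EF_API spec=20, EF_Backend dev=22) = 22; EF_Integration tests = 22+14 = 36
ES_Code review = max(EF_Requirements=6, EF_Database migration=23, EF_Unit tests=24, EF_Integration tests=36) = 36; EF_Code review = 36+8 = 44
Expected project duration μ = 44 weeks. Critical path: Architecture design → Backend dev → Integration tests → Code review.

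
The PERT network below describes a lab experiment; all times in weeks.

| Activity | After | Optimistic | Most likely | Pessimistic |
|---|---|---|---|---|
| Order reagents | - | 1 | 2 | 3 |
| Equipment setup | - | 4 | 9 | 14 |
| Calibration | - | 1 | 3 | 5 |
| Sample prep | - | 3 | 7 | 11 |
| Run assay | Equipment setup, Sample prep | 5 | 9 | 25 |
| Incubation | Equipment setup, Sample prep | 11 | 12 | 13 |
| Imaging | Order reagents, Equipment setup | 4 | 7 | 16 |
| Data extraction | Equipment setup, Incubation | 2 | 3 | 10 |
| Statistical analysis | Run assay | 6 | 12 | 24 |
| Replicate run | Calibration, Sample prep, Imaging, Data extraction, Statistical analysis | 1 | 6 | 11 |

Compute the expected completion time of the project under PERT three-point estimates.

te_Order reagents = (1 + 4·2 + 3)/6 = 12/6 = 2
te_Equipment setup = (4 + 4·9 + 14)/6 = 54/6 = 9
te_Calibration = (1 + 4·3 + 5)/6 = 18/6 = 3
te_Sample prep = (3 + 4·7 + 11)/6 = 42/6 = 7
te_Run assay = (5 + 4·9 + 25)/6 = 66/6 = 11
te_Incubation = (11 + 4·12 + 13)/6 = 72/6 = 12
te_Imaging = (4 + 4·7 + 16)/6 = 48/6 = 8
te_Data extraction = (2 + 4·3 + 10)/6 = 24/6 = 4
te_Statistical analysis = (6 + 4·12 + 24)/6 = 78/6 = 13
te_Replicate run = (1 + 4·6 + 11)/6 = 36/6 = 6

Forward pass:
ES_Order reagents = 0; EF_Order reagents = 2
ES_Equipment setup = 0; EF_Equipment setup = 9
ES_Calibration = 0; EF_Calibration = 3
ES_Sample prep = 0; EF_Sample prep = 7
ES_Run assay = max(EF_Equipment setup=9, EF_Sample prep=7) = 9; EF_Run assay = 9+11 = 20
ES_Incubation = max(EF_Equipment setup=9, EF_Sample prep=7) = 9; EF_Incubation = 9+12 = 21
ES_Imaging = max(EF_Order reagents=2, EF_Equipment setup=9) = 9; EF_Imaging = 9+8 = 17
ES_Data extraction = max(EF_Equipment setup=9, EF_Incubation=21) = 21; EF_Data extraction = 21+4 = 25
ES_Statistical analysis = 20; EF_Statistical analysis = 20+13 = 33
ES_Replicate run = max(EF_Calibration=3, EF_Sample prep=7, EF_Imaging=17, EF_Data extraction=25, EF_Statistical analysis=33) = 33; EF_Replicate run = 33+6 = 39
Expected project duration μ = 39 weeks. Critical path: Equipment setup → Run assay → Statistical analysis → Replicate run.

39 weeks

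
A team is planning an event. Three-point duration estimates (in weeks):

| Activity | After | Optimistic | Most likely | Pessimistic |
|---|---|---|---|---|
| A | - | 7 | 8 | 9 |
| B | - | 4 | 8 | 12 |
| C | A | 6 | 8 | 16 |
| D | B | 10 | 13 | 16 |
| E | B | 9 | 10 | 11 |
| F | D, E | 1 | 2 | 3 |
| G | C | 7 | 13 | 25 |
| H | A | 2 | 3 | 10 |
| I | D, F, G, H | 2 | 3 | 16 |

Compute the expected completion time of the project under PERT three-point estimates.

36 weeks

te_A = (7 + 4·8 + 9)/6 = 48/6 = 8
te_B = (4 + 4·8 + 12)/6 = 48/6 = 8
te_C = (6 + 4·8 + 16)/6 = 54/6 = 9
te_D = (10 + 4·13 + 16)/6 = 78/6 = 13
te_E = (9 + 4·10 + 11)/6 = 60/6 = 10
te_F = (1 + 4·2 + 3)/6 = 12/6 = 2
te_G = (7 + 4·13 + 25)/6 = 84/6 = 14
te_H = (2 + 4·3 + 10)/6 = 24/6 = 4
te_I = (2 + 4·3 + 16)/6 = 30/6 = 5

Forward pass:
ES_A = 0; EF_A = 8
ES_B = 0; EF_B = 8
ES_C = 8; EF_C = 8+9 = 17
ES_D = 8; EF_D = 8+13 = 21
ES_E = 8; EF_E = 8+10 = 18
ES_F = max(EF_D=21, EF_E=18) = 21; EF_F = 21+2 = 23
ES_G = 17; EF_G = 17+14 = 31
ES_H = 8; EF_H = 8+4 = 12
ES_I = max(EF_D=21, EF_F=23, EF_G=31, EF_H=12) = 31; EF_I = 31+5 = 36
Expected project duration μ = 36 weeks. Critical path: A → C → G → I.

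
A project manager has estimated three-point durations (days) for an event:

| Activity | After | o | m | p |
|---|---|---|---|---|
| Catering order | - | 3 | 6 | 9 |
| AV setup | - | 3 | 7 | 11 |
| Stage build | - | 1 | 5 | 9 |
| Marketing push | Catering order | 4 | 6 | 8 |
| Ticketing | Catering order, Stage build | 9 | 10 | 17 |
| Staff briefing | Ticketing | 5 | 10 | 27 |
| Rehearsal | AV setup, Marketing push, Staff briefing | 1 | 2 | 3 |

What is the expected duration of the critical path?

31 days

te_Catering order = (3 + 4·6 + 9)/6 = 36/6 = 6
te_AV setup = (3 + 4·7 + 11)/6 = 42/6 = 7
te_Stage build = (1 + 4·5 + 9)/6 = 30/6 = 5
te_Marketing push = (4 + 4·6 + 8)/6 = 36/6 = 6
te_Ticketing = (9 + 4·10 + 17)/6 = 66/6 = 11
te_Staff briefing = (5 + 4·10 + 27)/6 = 72/6 = 12
te_Rehearsal = (1 + 4·2 + 3)/6 = 12/6 = 2

Forward pass:
ES_Catering order = 0; EF_Catering order = 6
ES_AV setup = 0; EF_AV setup = 7
ES_Stage build = 0; EF_Stage build = 5
ES_Marketing push = 6; EF_Marketing push = 6+6 = 12
ES_Ticketing = max(EF_Catering order=6, EF_Stage build=5) = 6; EF_Ticketing = 6+11 = 17
ES_Staff briefing = 17; EF_Staff briefing = 17+12 = 29
ES_Rehearsal = max(EF_AV setup=7, EF_Marketing push=12, EF_Staff briefing=29) = 29; EF_Rehearsal = 29+2 = 31
Expected project duration μ = 31 days. Critical path: Catering order → Ticketing → Staff briefing → Rehearsal.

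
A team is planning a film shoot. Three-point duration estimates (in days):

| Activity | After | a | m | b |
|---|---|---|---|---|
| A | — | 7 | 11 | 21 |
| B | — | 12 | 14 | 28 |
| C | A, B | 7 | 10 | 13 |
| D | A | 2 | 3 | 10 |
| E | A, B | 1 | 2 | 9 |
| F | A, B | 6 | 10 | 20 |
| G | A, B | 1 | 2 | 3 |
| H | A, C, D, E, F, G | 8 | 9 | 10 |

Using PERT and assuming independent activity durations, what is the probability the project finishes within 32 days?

0.131

te_A = (7 + 4·11 + 21)/6 = 72/6 = 12; σ²_A = ((21−7)/6)² = 5.444
te_B = (12 + 4·14 + 28)/6 = 96/6 = 16; σ²_B = ((28−12)/6)² = 7.111
te_C = (7 + 4·10 + 13)/6 = 60/6 = 10; σ²_C = ((13−7)/6)² = 1.000
te_D = (2 + 4·3 + 10)/6 = 24/6 = 4; σ²_D = ((10−2)/6)² = 1.778
te_E = (1 + 4·2 + 9)/6 = 18/6 = 3; σ²_E = ((9−1)/6)² = 1.778
te_F = (6 + 4·10 + 20)/6 = 66/6 = 11; σ²_F = ((20−6)/6)² = 5.444
te_G = (1 + 4·2 + 3)/6 = 12/6 = 2; σ²_G = ((3−1)/6)² = 0.111
te_H = (8 + 4·9 + 10)/6 = 54/6 = 9; σ²_H = ((10−8)/6)² = 0.111

Forward pass:
ES_A = 0; EF_A = 12
ES_B = 0; EF_B = 16
ES_C = max(EF_A=12, EF_B=16) = 16; EF_C = 16+10 = 26
ES_D = 12; EF_D = 12+4 = 16
ES_E = max(EF_A=12, EF_B=16) = 16; EF_E = 16+3 = 19
ES_F = max(EF_A=12, EF_B=16) = 16; EF_F = 16+11 = 27
ES_G = max(EF_A=12, EF_B=16) = 16; EF_G = 16+2 = 18
ES_H = max(EF_A=12, EF_C=26, EF_D=16, EF_E=19, EF_F=27, EF_G=18) = 27; EF_H = 27+9 = 36
Expected project duration μ = 36 days. Critical path: B → F → H.

Variance along critical path = 7.111 + 5.444 + 0.111 = 12.667; σ = √12.667 = 3.559 days.
Z = (32 − 36) / 3.559 = -1.124
P(T ≤ 32) = Φ(-1.124) ≈ 0.131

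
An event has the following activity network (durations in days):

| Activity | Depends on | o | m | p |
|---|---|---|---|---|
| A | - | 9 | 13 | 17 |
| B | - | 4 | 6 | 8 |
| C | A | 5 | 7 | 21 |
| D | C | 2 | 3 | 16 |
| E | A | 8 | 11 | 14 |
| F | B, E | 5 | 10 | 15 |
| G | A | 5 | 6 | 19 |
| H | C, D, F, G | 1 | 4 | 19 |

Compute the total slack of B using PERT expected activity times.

te_A = (9 + 4·13 + 17)/6 = 78/6 = 13
te_B = (4 + 4·6 + 8)/6 = 36/6 = 6
te_C = (5 + 4·7 + 21)/6 = 54/6 = 9
te_D = (2 + 4·3 + 16)/6 = 30/6 = 5
te_E = (8 + 4·11 + 14)/6 = 66/6 = 11
te_F = (5 + 4·10 + 15)/6 = 60/6 = 10
te_G = (5 + 4·6 + 19)/6 = 48/6 = 8
te_H = (1 + 4·4 + 19)/6 = 36/6 = 6

Forward pass:
ES_A = 0; EF_A = 13
ES_B = 0; EF_B = 6
ES_C = 13; EF_C = 13+9 = 22
ES_D = 22; EF_D = 22+5 = 27
ES_E = 13; EF_E = 13+11 = 24
ES_F = max(EF_B=6, EF_E=24) = 24; EF_F = 24+10 = 34
ES_G = 13; EF_G = 13+8 = 21
ES_H = max(EF_C=22, EF_D=27, EF_F=34, EF_G=21) = 34; EF_H = 34+6 = 40
Expected project duration μ = 40 days. Critical path: A → E → F → H.

Backward pass:
LF_H = 40; LS_H = 40−6 = 34
LF_G = LS_H = 34; LS_G = 34−8 = 26
LF_F = LS_H = 34; LS_F = 34−10 = 24
LF_E = LS_F = 24; LS_E = 24−11 = 13
LF_D = LS_H = 34; LS_D = 34−5 = 29
LF_C = min(LS_D=29, LS_H=34) = 29; LS_C = 29−9 = 20
LF_B = LS_F = 24; LS_B = 24−6 = 18
LF_A = min(LS_C=20, LS_E=13, LS_G=26) = 13; LS_A = 13−13 = 0
Slack_B = LS_B − ES_B = 18 − 0 = 18

18 days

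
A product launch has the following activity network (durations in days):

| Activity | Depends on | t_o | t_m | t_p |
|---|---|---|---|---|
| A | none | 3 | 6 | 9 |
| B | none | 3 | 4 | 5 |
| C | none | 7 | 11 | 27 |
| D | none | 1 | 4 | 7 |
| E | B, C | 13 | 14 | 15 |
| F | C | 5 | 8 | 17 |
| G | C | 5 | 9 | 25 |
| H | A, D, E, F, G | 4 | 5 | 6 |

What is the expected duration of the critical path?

te_A = (3 + 4·6 + 9)/6 = 36/6 = 6
te_B = (3 + 4·4 + 5)/6 = 24/6 = 4
te_C = (7 + 4·11 + 27)/6 = 78/6 = 13
te_D = (1 + 4·4 + 7)/6 = 24/6 = 4
te_E = (13 + 4·14 + 15)/6 = 84/6 = 14
te_F = (5 + 4·8 + 17)/6 = 54/6 = 9
te_G = (5 + 4·9 + 25)/6 = 66/6 = 11
te_H = (4 + 4·5 + 6)/6 = 30/6 = 5

Forward pass:
ES_A = 0; EF_A = 6
ES_B = 0; EF_B = 4
ES_C = 0; EF_C = 13
ES_D = 0; EF_D = 4
ES_E = max(EF_B=4, EF_C=13) = 13; EF_E = 13+14 = 27
ES_F = 13; EF_F = 13+9 = 22
ES_G = 13; EF_G = 13+11 = 24
ES_H = max(EF_A=6, EF_D=4, EF_E=27, EF_F=22, EF_G=24) = 27; EF_H = 27+5 = 32
Expected project duration μ = 32 days. Critical path: C → E → H.

32 days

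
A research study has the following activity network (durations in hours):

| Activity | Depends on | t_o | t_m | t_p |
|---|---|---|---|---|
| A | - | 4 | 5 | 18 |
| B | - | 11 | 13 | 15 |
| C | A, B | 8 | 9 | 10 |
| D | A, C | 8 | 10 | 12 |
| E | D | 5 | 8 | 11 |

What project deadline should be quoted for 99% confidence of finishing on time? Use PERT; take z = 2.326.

43.3 hours

te_A = (4 + 4·5 + 18)/6 = 42/6 = 7; σ²_A = ((18−4)/6)² = 5.444
te_B = (11 + 4·13 + 15)/6 = 78/6 = 13; σ²_B = ((15−11)/6)² = 0.444
te_C = (8 + 4·9 + 10)/6 = 54/6 = 9; σ²_C = ((10−8)/6)² = 0.111
te_D = (8 + 4·10 + 12)/6 = 60/6 = 10; σ²_D = ((12−8)/6)² = 0.444
te_E = (5 + 4·8 + 11)/6 = 48/6 = 8; σ²_E = ((11−5)/6)² = 1.000

Forward pass:
ES_A = 0; EF_A = 7
ES_B = 0; EF_B = 13
ES_C = max(EF_A=7, EF_B=13) = 13; EF_C = 13+9 = 22
ES_D = max(EF_A=7, EF_C=22) = 22; EF_D = 22+10 = 32
ES_E = 32; EF_E = 32+8 = 40
Expected project duration μ = 40 hours. Critical path: B → C → D → E.

Variance along critical path = 0.444 + 0.111 + 0.444 + 1.000 = 2.000; σ = 1.414 hours.
D = μ + z·σ = 40 + 2.326·1.414 = 43.3 hours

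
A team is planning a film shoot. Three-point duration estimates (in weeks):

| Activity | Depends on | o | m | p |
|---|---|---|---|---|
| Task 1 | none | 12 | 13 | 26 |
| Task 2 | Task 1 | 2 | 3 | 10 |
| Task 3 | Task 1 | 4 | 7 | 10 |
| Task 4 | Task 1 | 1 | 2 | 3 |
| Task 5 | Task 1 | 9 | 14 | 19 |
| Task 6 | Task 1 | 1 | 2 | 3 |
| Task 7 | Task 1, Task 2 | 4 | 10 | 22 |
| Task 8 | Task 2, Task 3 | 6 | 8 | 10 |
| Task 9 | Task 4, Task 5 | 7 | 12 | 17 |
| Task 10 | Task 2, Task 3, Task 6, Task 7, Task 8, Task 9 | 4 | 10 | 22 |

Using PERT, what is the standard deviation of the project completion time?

te_Task 1 = (12 + 4·13 + 26)/6 = 90/6 = 15; σ²_Task 1 = ((26−12)/6)² = 5.444
te_Task 2 = (2 + 4·3 + 10)/6 = 24/6 = 4; σ²_Task 2 = ((10−2)/6)² = 1.778
te_Task 3 = (4 + 4·7 + 10)/6 = 42/6 = 7; σ²_Task 3 = ((10−4)/6)² = 1.000
te_Task 4 = (1 + 4·2 + 3)/6 = 12/6 = 2; σ²_Task 4 = ((3−1)/6)² = 0.111
te_Task 5 = (9 + 4·14 + 19)/6 = 84/6 = 14; σ²_Task 5 = ((19−9)/6)² = 2.778
te_Task 6 = (1 + 4·2 + 3)/6 = 12/6 = 2; σ²_Task 6 = ((3−1)/6)² = 0.111
te_Task 7 = (4 + 4·10 + 22)/6 = 66/6 = 11; σ²_Task 7 = ((22−4)/6)² = 9.000
te_Task 8 = (6 + 4·8 + 10)/6 = 48/6 = 8; σ²_Task 8 = ((10−6)/6)² = 0.444
te_Task 9 = (7 + 4·12 + 17)/6 = 72/6 = 12; σ²_Task 9 = ((17−7)/6)² = 2.778
te_Task 10 = (4 + 4·10 + 22)/6 = 66/6 = 11; σ²_Task 10 = ((22−4)/6)² = 9.000

Forward pass:
ES_Task 1 = 0; EF_Task 1 = 15
ES_Task 2 = 15; EF_Task 2 = 15+4 = 19
ES_Task 3 = 15; EF_Task 3 = 15+7 = 22
ES_Task 4 = 15; EF_Task 4 = 15+2 = 17
ES_Task 5 = 15; EF_Task 5 = 15+14 = 29
ES_Task 6 = 15; EF_Task 6 = 15+2 = 17
ES_Task 7 = max(EF_Task 1=15, EF_Task 2=19) = 19; EF_Task 7 = 19+11 = 30
ES_Task 8 = max(EF_Task 2=19, EF_Task 3=22) = 22; EF_Task 8 = 22+8 = 30
ES_Task 9 = max(EF_Task 4=17, EF_Task 5=29) = 29; EF_Task 9 = 29+12 = 41
ES_Task 10 = max(EF_Task 2=19, EF_Task 3=22, EF_Task 6=17, EF_Task 7=30, EF_Task 8=30, EF_Task 9=41) = 41; EF_Task 10 = 41+11 = 52
Expected project duration μ = 52 weeks. Critical path: Task 1 → Task 5 → Task 9 → Task 10.

Variance along critical path = 5.444 + 2.778 + 2.778 + 9.000 = 20.000
σ = √20.000 = 4.472 weeks

4.47 weeks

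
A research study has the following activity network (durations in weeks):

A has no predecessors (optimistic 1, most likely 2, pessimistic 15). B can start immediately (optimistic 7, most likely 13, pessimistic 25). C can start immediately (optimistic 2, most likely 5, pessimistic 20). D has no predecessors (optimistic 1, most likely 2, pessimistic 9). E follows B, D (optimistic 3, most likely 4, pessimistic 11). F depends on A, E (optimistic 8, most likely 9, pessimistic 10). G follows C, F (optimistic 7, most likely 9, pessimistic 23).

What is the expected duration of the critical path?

39 weeks

te_A = (1 + 4·2 + 15)/6 = 24/6 = 4
te_B = (7 + 4·13 + 25)/6 = 84/6 = 14
te_C = (2 + 4·5 + 20)/6 = 42/6 = 7
te_D = (1 + 4·2 + 9)/6 = 18/6 = 3
te_E = (3 + 4·4 + 11)/6 = 30/6 = 5
te_F = (8 + 4·9 + 10)/6 = 54/6 = 9
te_G = (7 + 4·9 + 23)/6 = 66/6 = 11

Forward pass:
ES_A = 0; EF_A = 4
ES_B = 0; EF_B = 14
ES_C = 0; EF_C = 7
ES_D = 0; EF_D = 3
ES_E = max(EF_B=14, EF_D=3) = 14; EF_E = 14+5 = 19
ES_F = max(EF_A=4, EF_E=19) = 19; EF_F = 19+9 = 28
ES_G = max(EF_C=7, EF_F=28) = 28; EF_G = 28+11 = 39
Expected project duration μ = 39 weeks. Critical path: B → E → F → G.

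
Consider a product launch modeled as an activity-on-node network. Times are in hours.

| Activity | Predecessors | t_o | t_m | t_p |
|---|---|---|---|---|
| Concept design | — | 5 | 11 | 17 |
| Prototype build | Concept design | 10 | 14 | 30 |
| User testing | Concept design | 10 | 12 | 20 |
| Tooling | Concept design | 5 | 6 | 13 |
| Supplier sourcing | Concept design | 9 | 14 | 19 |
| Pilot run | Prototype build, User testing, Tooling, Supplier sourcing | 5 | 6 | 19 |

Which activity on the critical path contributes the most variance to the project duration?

te_Concept design = (5 + 4·11 + 17)/6 = 66/6 = 11; σ²_Concept design = ((17−5)/6)² = 4.000
te_Prototype build = (10 + 4·14 + 30)/6 = 96/6 = 16; σ²_Prototype build = ((30−10)/6)² = 11.111
te_User testing = (10 + 4·12 + 20)/6 = 78/6 = 13; σ²_User testing = ((20−10)/6)² = 2.778
te_Tooling = (5 + 4·6 + 13)/6 = 42/6 = 7; σ²_Tooling = ((13−5)/6)² = 1.778
te_Supplier sourcing = (9 + 4·14 + 19)/6 = 84/6 = 14; σ²_Supplier sourcing = ((19−9)/6)² = 2.778
te_Pilot run = (5 + 4·6 + 19)/6 = 48/6 = 8; σ²_Pilot run = ((19−5)/6)² = 5.444

Forward pass:
ES_Concept design = 0; EF_Concept design = 11
ES_Prototype build = 11; EF_Prototype build = 11+16 = 27
ES_User testing = 11; EF_User testing = 11+13 = 24
ES_Tooling = 11; EF_Tooling = 11+7 = 18
ES_Supplier sourcing = 11; EF_Supplier sourcing = 11+14 = 25
ES_Pilot run = max(EF_Prototype build=27, EF_User testing=24, EF_Tooling=18, EF_Supplier sourcing=25) = 27; EF_Pilot run = 27+8 = 35
Expected project duration μ = 35 hours. Critical path: Concept design → Prototype build → Pilot run.

Variances on critical path: σ²_Concept design=4.000, σ²_Prototype build=11.111, σ²_Pilot run=5.444.
Largest is σ²_Prototype build = 11.111.

Prototype build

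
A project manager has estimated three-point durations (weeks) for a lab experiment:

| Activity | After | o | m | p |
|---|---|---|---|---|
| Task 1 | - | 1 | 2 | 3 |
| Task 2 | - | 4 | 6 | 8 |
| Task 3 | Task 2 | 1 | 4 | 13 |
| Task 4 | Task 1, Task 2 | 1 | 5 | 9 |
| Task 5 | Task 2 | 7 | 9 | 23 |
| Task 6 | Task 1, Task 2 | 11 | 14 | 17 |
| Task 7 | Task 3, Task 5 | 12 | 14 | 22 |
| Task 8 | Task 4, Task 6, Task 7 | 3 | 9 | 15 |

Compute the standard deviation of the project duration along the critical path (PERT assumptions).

te_Task 1 = (1 + 4·2 + 3)/6 = 12/6 = 2; σ²_Task 1 = ((3−1)/6)² = 0.111
te_Task 2 = (4 + 4·6 + 8)/6 = 36/6 = 6; σ²_Task 2 = ((8−4)/6)² = 0.444
te_Task 3 = (1 + 4·4 + 13)/6 = 30/6 = 5; σ²_Task 3 = ((13−1)/6)² = 4.000
te_Task 4 = (1 + 4·5 + 9)/6 = 30/6 = 5; σ²_Task 4 = ((9−1)/6)² = 1.778
te_Task 5 = (7 + 4·9 + 23)/6 = 66/6 = 11; σ²_Task 5 = ((23−7)/6)² = 7.111
te_Task 6 = (11 + 4·14 + 17)/6 = 84/6 = 14; σ²_Task 6 = ((17−11)/6)² = 1.000
te_Task 7 = (12 + 4·14 + 22)/6 = 90/6 = 15; σ²_Task 7 = ((22−12)/6)² = 2.778
te_Task 8 = (3 + 4·9 + 15)/6 = 54/6 = 9; σ²_Task 8 = ((15−3)/6)² = 4.000

Forward pass:
ES_Task 1 = 0; EF_Task 1 = 2
ES_Task 2 = 0; EF_Task 2 = 6
ES_Task 3 = 6; EF_Task 3 = 6+5 = 11
ES_Task 4 = max(EF_Task 1=2, EF_Task 2=6) = 6; EF_Task 4 = 6+5 = 11
ES_Task 5 = 6; EF_Task 5 = 6+11 = 17
ES_Task 6 = max(EF_Task 1=2, EF_Task 2=6) = 6; EF_Task 6 = 6+14 = 20
ES_Task 7 = max(EF_Task 3=11, EF_Task 5=17) = 17; EF_Task 7 = 17+15 = 32
ES_Task 8 = max(EF_Task 4=11, EF_Task 6=20, EF_Task 7=32) = 32; EF_Task 8 = 32+9 = 41
Expected project duration μ = 41 weeks. Critical path: Task 2 → Task 5 → Task 7 → Task 8.

Variance along critical path = 0.444 + 7.111 + 2.778 + 4.000 = 14.333
σ = √14.333 = 3.786 weeks

3.79 weeks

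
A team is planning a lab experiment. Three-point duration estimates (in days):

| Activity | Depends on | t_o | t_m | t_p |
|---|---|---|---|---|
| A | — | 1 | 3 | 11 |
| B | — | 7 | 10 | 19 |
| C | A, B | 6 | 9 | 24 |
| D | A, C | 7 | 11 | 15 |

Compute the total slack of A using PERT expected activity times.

te_A = (1 + 4·3 + 11)/6 = 24/6 = 4
te_B = (7 + 4·10 + 19)/6 = 66/6 = 11
te_C = (6 + 4·9 + 24)/6 = 66/6 = 11
te_D = (7 + 4·11 + 15)/6 = 66/6 = 11

Forward pass:
ES_A = 0; EF_A = 4
ES_B = 0; EF_B = 11
ES_C = max(EF_A=4, EF_B=11) = 11; EF_C = 11+11 = 22
ES_D = max(EF_A=4, EF_C=22) = 22; EF_D = 22+11 = 33
Expected project duration μ = 33 days. Critical path: B → C → D.

Backward pass:
LF_D = 33; LS_D = 33−11 = 22
LF_C = LS_D = 22; LS_C = 22−11 = 11
LF_B = LS_C = 11; LS_B = 11−11 = 0
LF_A = min(LS_C=11, LS_D=22) = 11; LS_A = 11−4 = 7
Slack_A = LS_A − ES_A = 7 − 0 = 7

7 days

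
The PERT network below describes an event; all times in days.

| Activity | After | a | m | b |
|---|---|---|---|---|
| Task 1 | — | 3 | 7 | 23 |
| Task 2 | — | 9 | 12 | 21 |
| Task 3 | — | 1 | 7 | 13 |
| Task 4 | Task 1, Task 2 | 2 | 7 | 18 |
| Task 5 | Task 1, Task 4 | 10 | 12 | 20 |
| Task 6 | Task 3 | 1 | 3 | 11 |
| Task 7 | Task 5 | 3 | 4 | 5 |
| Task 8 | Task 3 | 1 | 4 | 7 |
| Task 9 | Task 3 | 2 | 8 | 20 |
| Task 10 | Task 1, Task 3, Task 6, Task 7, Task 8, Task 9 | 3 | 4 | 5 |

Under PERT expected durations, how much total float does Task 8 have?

27 days

te_Task 1 = (3 + 4·7 + 23)/6 = 54/6 = 9
te_Task 2 = (9 + 4·12 + 21)/6 = 78/6 = 13
te_Task 3 = (1 + 4·7 + 13)/6 = 42/6 = 7
te_Task 4 = (2 + 4·7 + 18)/6 = 48/6 = 8
te_Task 5 = (10 + 4·12 + 20)/6 = 78/6 = 13
te_Task 6 = (1 + 4·3 + 11)/6 = 24/6 = 4
te_Task 7 = (3 + 4·4 + 5)/6 = 24/6 = 4
te_Task 8 = (1 + 4·4 + 7)/6 = 24/6 = 4
te_Task 9 = (2 + 4·8 + 20)/6 = 54/6 = 9
te_Task 10 = (3 + 4·4 + 5)/6 = 24/6 = 4

Forward pass:
ES_Task 1 = 0; EF_Task 1 = 9
ES_Task 2 = 0; EF_Task 2 = 13
ES_Task 3 = 0; EF_Task 3 = 7
ES_Task 4 = max(EF_Task 1=9, EF_Task 2=13) = 13; EF_Task 4 = 13+8 = 21
ES_Task 5 = max(EF_Task 1=9, EF_Task 4=21) = 21; EF_Task 5 = 21+13 = 34
ES_Task 6 = 7; EF_Task 6 = 7+4 = 11
ES_Task 7 = 34; EF_Task 7 = 34+4 = 38
ES_Task 8 = 7; EF_Task 8 = 7+4 = 11
ES_Task 9 = 7; EF_Task 9 = 7+9 = 16
ES_Task 10 = max(EF_Task 1=9, EF_Task 3=7, EF_Task 6=11, EF_Task 7=38, EF_Task 8=11, EF_Task 9=16) = 38; EF_Task 10 = 38+4 = 42
Expected project duration μ = 42 days. Critical path: Task 2 → Task 4 → Task 5 → Task 7 → Task 10.

Backward pass:
LF_Task 10 = 42; LS_Task 10 = 42−4 = 38
LF_Task 9 = LS_Task 10 = 38; LS_Task 9 = 38−9 = 29
LF_Task 8 = LS_Task 10 = 38; LS_Task 8 = 38−4 = 34
LF_Task 7 = LS_Task 10 = 38; LS_Task 7 = 38−4 = 34
LF_Task 6 = LS_Task 10 = 38; LS_Task 6 = 38−4 = 34
LF_Task 5 = LS_Task 7 = 34; LS_Task 5 = 34−13 = 21
LF_Task 4 = LS_Task 5 = 21; LS_Task 4 = 21−8 = 13
LF_Task 3 = min(LS_Task 6=34, LS_Task 8=34, LS_Task 9=29, LS_Task 10=38) = 29; LS_Task 3 = 29−7 = 22
LF_Task 2 = LS_Task 4 = 13; LS_Task 2 = 13−13 = 0
LF_Task 1 = min(LS_Task 4=13, LS_Task 5=21, LS_Task 10=38) = 13; LS_Task 1 = 13−9 = 4
Slack_Task 8 = LS_Task 8 − ES_Task 8 = 34 − 7 = 27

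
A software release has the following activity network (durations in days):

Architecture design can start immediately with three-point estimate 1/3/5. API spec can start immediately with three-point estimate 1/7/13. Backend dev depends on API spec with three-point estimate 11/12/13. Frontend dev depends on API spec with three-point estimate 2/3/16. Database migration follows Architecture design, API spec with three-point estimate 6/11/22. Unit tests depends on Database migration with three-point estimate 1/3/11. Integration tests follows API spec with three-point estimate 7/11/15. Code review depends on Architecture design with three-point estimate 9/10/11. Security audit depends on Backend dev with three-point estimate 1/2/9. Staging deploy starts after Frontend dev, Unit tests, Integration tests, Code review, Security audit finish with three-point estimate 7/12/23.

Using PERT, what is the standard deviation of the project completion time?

4.58 days

te_Architecture design = (1 + 4·3 + 5)/6 = 18/6 = 3; σ²_Architecture design = ((5−1)/6)² = 0.444
te_API spec = (1 + 4·7 + 13)/6 = 42/6 = 7; σ²_API spec = ((13−1)/6)² = 4.000
te_Backend dev = (11 + 4·12 + 13)/6 = 72/6 = 12; σ²_Backend dev = ((13−11)/6)² = 0.111
te_Frontend dev = (2 + 4·3 + 16)/6 = 30/6 = 5; σ²_Frontend dev = ((16−2)/6)² = 5.444
te_Database migration = (6 + 4·11 + 22)/6 = 72/6 = 12; σ²_Database migration = ((22−6)/6)² = 7.111
te_Unit tests = (1 + 4·3 + 11)/6 = 24/6 = 4; σ²_Unit tests = ((11−1)/6)² = 2.778
te_Integration tests = (7 + 4·11 + 15)/6 = 66/6 = 11; σ²_Integration tests = ((15−7)/6)² = 1.778
te_Code review = (9 + 4·10 + 11)/6 = 60/6 = 10; σ²_Code review = ((11−9)/6)² = 0.111
te_Security audit = (1 + 4·2 + 9)/6 = 18/6 = 3; σ²_Security audit = ((9−1)/6)² = 1.778
te_Staging deploy = (7 + 4·12 + 23)/6 = 78/6 = 13; σ²_Staging deploy = ((23−7)/6)² = 7.111

Forward pass:
ES_Architecture design = 0; EF_Architecture design = 3
ES_API spec = 0; EF_API spec = 7
ES_Backend dev = 7; EF_Backend dev = 7+12 = 19
ES_Frontend dev = 7; EF_Frontend dev = 7+5 = 12
ES_Database migration = max(EF_Architecture design=3, EF_API spec=7) = 7; EF_Database migration = 7+12 = 19
ES_Unit tests = 19; EF_Unit tests = 19+4 = 23
ES_Integration tests = 7; EF_Integration tests = 7+11 = 18
ES_Code review = 3; EF_Code review = 3+10 = 13
ES_Security audit = 19; EF_Security audit = 19+3 = 22
ES_Staging deploy = max(EF_Frontend dev=12, EF_Unit tests=23, EF_Integration tests=18, EF_Code review=13, EF_Security audit=22) = 23; EF_Staging deploy = 23+13 = 36
Expected project duration μ = 36 days. Critical path: API spec → Database migration → Unit tests → Staging deploy.

Variance along critical path = 4.000 + 7.111 + 2.778 + 7.111 = 21.000
σ = √21.000 = 4.583 days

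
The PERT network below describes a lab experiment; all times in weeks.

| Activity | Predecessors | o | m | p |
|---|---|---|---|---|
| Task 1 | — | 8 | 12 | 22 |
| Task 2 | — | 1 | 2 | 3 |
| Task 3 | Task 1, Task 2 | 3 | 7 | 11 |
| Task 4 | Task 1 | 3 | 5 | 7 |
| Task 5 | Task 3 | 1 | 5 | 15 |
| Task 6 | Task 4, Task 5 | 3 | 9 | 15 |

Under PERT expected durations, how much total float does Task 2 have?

11 weeks

te_Task 1 = (8 + 4·12 + 22)/6 = 78/6 = 13
te_Task 2 = (1 + 4·2 + 3)/6 = 12/6 = 2
te_Task 3 = (3 + 4·7 + 11)/6 = 42/6 = 7
te_Task 4 = (3 + 4·5 + 7)/6 = 30/6 = 5
te_Task 5 = (1 + 4·5 + 15)/6 = 36/6 = 6
te_Task 6 = (3 + 4·9 + 15)/6 = 54/6 = 9

Forward pass:
ES_Task 1 = 0; EF_Task 1 = 13
ES_Task 2 = 0; EF_Task 2 = 2
ES_Task 3 = max(EF_Task 1=13, EF_Task 2=2) = 13; EF_Task 3 = 13+7 = 20
ES_Task 4 = 13; EF_Task 4 = 13+5 = 18
ES_Task 5 = 20; EF_Task 5 = 20+6 = 26
ES_Task 6 = max(EF_Task 4=18, EF_Task 5=26) = 26; EF_Task 6 = 26+9 = 35
Expected project duration μ = 35 weeks. Critical path: Task 1 → Task 3 → Task 5 → Task 6.

Backward pass:
LF_Task 6 = 35; LS_Task 6 = 35−9 = 26
LF_Task 5 = LS_Task 6 = 26; LS_Task 5 = 26−6 = 20
LF_Task 4 = LS_Task 6 = 26; LS_Task 4 = 26−5 = 21
LF_Task 3 = LS_Task 5 = 20; LS_Task 3 = 20−7 = 13
LF_Task 2 = LS_Task 3 = 13; LS_Task 2 = 13−2 = 11
LF_Task 1 = min(LS_Task 3=13, LS_Task 4=21) = 13; LS_Task 1 = 13−13 = 0
Slack_Task 2 = LS_Task 2 − ES_Task 2 = 11 − 0 = 11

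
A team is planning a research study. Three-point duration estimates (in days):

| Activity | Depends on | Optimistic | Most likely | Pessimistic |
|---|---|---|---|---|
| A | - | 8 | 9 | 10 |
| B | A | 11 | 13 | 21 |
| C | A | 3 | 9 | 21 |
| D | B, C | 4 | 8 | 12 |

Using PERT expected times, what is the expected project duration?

31 days

te_A = (8 + 4·9 + 10)/6 = 54/6 = 9
te_B = (11 + 4·13 + 21)/6 = 84/6 = 14
te_C = (3 + 4·9 + 21)/6 = 60/6 = 10
te_D = (4 + 4·8 + 12)/6 = 48/6 = 8

Forward pass:
ES_A = 0; EF_A = 9
ES_B = 9; EF_B = 9+14 = 23
ES_C = 9; EF_C = 9+10 = 19
ES_D = max(EF_B=23, EF_C=19) = 23; EF_D = 23+8 = 31
Expected project duration μ = 31 days. Critical path: A → B → D.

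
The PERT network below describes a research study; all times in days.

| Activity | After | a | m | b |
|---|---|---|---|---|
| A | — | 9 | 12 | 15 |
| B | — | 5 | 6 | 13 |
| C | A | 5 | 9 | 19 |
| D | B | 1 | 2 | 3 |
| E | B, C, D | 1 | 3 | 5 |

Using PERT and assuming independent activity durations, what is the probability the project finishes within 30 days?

te_A = (9 + 4·12 + 15)/6 = 72/6 = 12; σ²_A = ((15−9)/6)² = 1.000
te_B = (5 + 4·6 + 13)/6 = 42/6 = 7; σ²_B = ((13−5)/6)² = 1.778
te_C = (5 + 4·9 + 19)/6 = 60/6 = 10; σ²_C = ((19−5)/6)² = 5.444
te_D = (1 + 4·2 + 3)/6 = 12/6 = 2; σ²_D = ((3−1)/6)² = 0.111
te_E = (1 + 4·3 + 5)/6 = 18/6 = 3; σ²_E = ((5−1)/6)² = 0.444

Forward pass:
ES_A = 0; EF_A = 12
ES_B = 0; EF_B = 7
ES_C = 12; EF_C = 12+10 = 22
ES_D = 7; EF_D = 7+2 = 9
ES_E = max(EF_B=7, EF_C=22, EF_D=9) = 22; EF_E = 22+3 = 25
Expected project duration μ = 25 days. Critical path: A → C → E.

Variance along critical path = 1.000 + 5.444 + 0.444 = 6.889; σ = √6.889 = 2.625 days.
Z = (30 − 25) / 2.625 = 1.905
P(T ≤ 30) = Φ(1.905) ≈ 0.972

0.972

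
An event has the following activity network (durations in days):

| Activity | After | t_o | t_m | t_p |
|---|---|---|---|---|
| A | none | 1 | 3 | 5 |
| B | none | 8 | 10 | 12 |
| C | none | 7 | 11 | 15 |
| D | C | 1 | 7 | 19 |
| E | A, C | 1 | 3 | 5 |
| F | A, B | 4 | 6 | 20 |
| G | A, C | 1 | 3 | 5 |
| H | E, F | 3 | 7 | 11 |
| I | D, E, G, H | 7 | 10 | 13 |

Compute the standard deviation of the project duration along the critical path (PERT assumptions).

te_A = (1 + 4·3 + 5)/6 = 18/6 = 3; σ²_A = ((5−1)/6)² = 0.444
te_B = (8 + 4·10 + 12)/6 = 60/6 = 10; σ²_B = ((12−8)/6)² = 0.444
te_C = (7 + 4·11 + 15)/6 = 66/6 = 11; σ²_C = ((15−7)/6)² = 1.778
te_D = (1 + 4·7 + 19)/6 = 48/6 = 8; σ²_D = ((19−1)/6)² = 9.000
te_E = (1 + 4·3 + 5)/6 = 18/6 = 3; σ²_E = ((5−1)/6)² = 0.444
te_F = (4 + 4·6 + 20)/6 = 48/6 = 8; σ²_F = ((20−4)/6)² = 7.111
te_G = (1 + 4·3 + 5)/6 = 18/6 = 3; σ²_G = ((5−1)/6)² = 0.444
te_H = (3 + 4·7 + 11)/6 = 42/6 = 7; σ²_H = ((11−3)/6)² = 1.778
te_I = (7 + 4·10 + 13)/6 = 60/6 = 10; σ²_I = ((13−7)/6)² = 1.000

Forward pass:
ES_A = 0; EF_A = 3
ES_B = 0; EF_B = 10
ES_C = 0; EF_C = 11
ES_D = 11; EF_D = 11+8 = 19
ES_E = max(EF_A=3, EF_C=11) = 11; EF_E = 11+3 = 14
ES_F = max(EF_A=3, EF_B=10) = 10; EF_F = 10+8 = 18
ES_G = max(EF_A=3, EF_C=11) = 11; EF_G = 11+3 = 14
ES_H = max(EF_E=14, EF_F=18) = 18; EF_H = 18+7 = 25
ES_I = max(EF_D=19, EF_E=14, EF_G=14, EF_H=25) = 25; EF_I = 25+10 = 35
Expected project duration μ = 35 days. Critical path: B → F → H → I.

Variance along critical path = 0.444 + 7.111 + 1.778 + 1.000 = 10.333
σ = √10.333 = 3.215 days

3.21 days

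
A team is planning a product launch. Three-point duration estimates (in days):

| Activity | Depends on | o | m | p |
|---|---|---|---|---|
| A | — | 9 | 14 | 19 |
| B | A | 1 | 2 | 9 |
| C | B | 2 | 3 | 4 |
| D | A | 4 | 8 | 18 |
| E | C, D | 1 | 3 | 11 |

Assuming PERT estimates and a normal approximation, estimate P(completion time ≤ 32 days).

te_A = (9 + 4·14 + 19)/6 = 84/6 = 14; σ²_A = ((19−9)/6)² = 2.778
te_B = (1 + 4·2 + 9)/6 = 18/6 = 3; σ²_B = ((9−1)/6)² = 1.778
te_C = (2 + 4·3 + 4)/6 = 18/6 = 3; σ²_C = ((4−2)/6)² = 0.111
te_D = (4 + 4·8 + 18)/6 = 54/6 = 9; σ²_D = ((18−4)/6)² = 5.444
te_E = (1 + 4·3 + 11)/6 = 24/6 = 4; σ²_E = ((11−1)/6)² = 2.778

Forward pass:
ES_A = 0; EF_A = 14
ES_B = 14; EF_B = 14+3 = 17
ES_C = 17; EF_C = 17+3 = 20
ES_D = 14; EF_D = 14+9 = 23
ES_E = max(EF_C=20, EF_D=23) = 23; EF_E = 23+4 = 27
Expected project duration μ = 27 days. Critical path: A → D → E.

Variance along critical path = 2.778 + 5.444 + 2.778 = 11.000; σ = √11.000 = 3.317 days.
Z = (32 − 27) / 3.317 = 1.508
P(T ≤ 32) = Φ(1.508) ≈ 0.934

0.934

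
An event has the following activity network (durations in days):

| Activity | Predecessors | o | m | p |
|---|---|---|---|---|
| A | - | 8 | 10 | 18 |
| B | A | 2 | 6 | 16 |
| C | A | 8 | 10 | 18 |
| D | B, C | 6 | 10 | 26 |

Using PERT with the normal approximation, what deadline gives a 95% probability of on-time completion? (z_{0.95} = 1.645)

te_A = (8 + 4·10 + 18)/6 = 66/6 = 11; σ²_A = ((18−8)/6)² = 2.778
te_B = (2 + 4·6 + 16)/6 = 42/6 = 7; σ²_B = ((16−2)/6)² = 5.444
te_C = (8 + 4·10 + 18)/6 = 66/6 = 11; σ²_C = ((18−8)/6)² = 2.778
te_D = (6 + 4·10 + 26)/6 = 72/6 = 12; σ²_D = ((26−6)/6)² = 11.111

Forward pass:
ES_A = 0; EF_A = 11
ES_B = 11; EF_B = 11+7 = 18
ES_C = 11; EF_C = 11+11 = 22
ES_D = max(EF_B=18, EF_C=22) = 22; EF_D = 22+12 = 34
Expected project duration μ = 34 days. Critical path: A → C → D.

Variance along critical path = 2.778 + 2.778 + 11.111 = 16.667; σ = 4.082 days.
D = μ + z·σ = 34 + 1.645·4.082 = 40.7 days

40.7 days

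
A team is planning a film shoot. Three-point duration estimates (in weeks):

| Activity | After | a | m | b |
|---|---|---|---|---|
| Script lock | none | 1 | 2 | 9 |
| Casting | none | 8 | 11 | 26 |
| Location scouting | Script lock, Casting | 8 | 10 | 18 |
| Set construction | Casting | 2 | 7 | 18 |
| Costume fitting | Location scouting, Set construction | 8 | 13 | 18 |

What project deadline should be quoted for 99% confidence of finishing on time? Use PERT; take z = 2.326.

45.9 weeks

te_Script lock = (1 + 4·2 + 9)/6 = 18/6 = 3; σ²_Script lock = ((9−1)/6)² = 1.778
te_Casting = (8 + 4·11 + 26)/6 = 78/6 = 13; σ²_Casting = ((26−8)/6)² = 9.000
te_Location scouting = (8 + 4·10 + 18)/6 = 66/6 = 11; σ²_Location scouting = ((18−8)/6)² = 2.778
te_Set construction = (2 + 4·7 + 18)/6 = 48/6 = 8; σ²_Set construction = ((18−2)/6)² = 7.111
te_Costume fitting = (8 + 4·13 + 18)/6 = 78/6 = 13; σ²_Costume fitting = ((18−8)/6)² = 2.778

Forward pass:
ES_Script lock = 0; EF_Script lock = 3
ES_Casting = 0; EF_Casting = 13
ES_Location scouting = max(EF_Script lock=3, EF_Casting=13) = 13; EF_Location scouting = 13+11 = 24
ES_Set construction = 13; EF_Set construction = 13+8 = 21
ES_Costume fitting = max(EF_Location scouting=24, EF_Set construction=21) = 24; EF_Costume fitting = 24+13 = 37
Expected project duration μ = 37 weeks. Critical path: Casting → Location scouting → Costume fitting.

Variance along critical path = 9.000 + 2.778 + 2.778 = 14.556; σ = 3.815 weeks.
D = μ + z·σ = 37 + 2.326·3.815 = 45.9 weeks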